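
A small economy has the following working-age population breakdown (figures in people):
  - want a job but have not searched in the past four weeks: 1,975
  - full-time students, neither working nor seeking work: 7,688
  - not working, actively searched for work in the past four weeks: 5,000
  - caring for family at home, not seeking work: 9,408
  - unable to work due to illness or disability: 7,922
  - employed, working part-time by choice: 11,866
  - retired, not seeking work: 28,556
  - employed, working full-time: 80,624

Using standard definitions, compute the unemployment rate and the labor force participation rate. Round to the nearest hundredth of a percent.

Unemployment rate ≈ 5.13%; labor force participation rate ≈ 63.70%.

Employed = 11,866 + 80,624 = 92,490.
Unemployed = 5,000.
Labor force = 92,490 + 5,000 = 97,490.
Not in labor force = 1,975 + 7,688 + 9,408 + 7,922 + 28,556 = 55,549 (those not working and not actively searching are outside the labor force — including those who want a job but have given up searching).
Civilian working-age population = 97,490 + 55,549 = 153,039.
Unemployment rate = 5,000 / 97,490 = 5.13%.
Labor force participation rate = 97,490 / 153,039 = 63.70%.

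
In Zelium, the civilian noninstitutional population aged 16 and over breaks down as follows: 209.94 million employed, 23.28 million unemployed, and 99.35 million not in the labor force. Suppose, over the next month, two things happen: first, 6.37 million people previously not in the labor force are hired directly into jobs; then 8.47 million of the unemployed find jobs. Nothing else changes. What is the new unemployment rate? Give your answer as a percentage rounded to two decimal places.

Initially, labor force = 209.94 + 23.28 = 233.22 million, so u = 23.28/233.22 = 9.98%.
After the first change, employed and labor force both rise by 6.37; unemployed unchanged → E = 216.31, U = 23.28, labor force = 239.59 million.
After the second change, unemployed falls and employed rises by 8.47; labor force unchanged → E = 224.78, U = 14.81, labor force = 239.59 million.
New unemployment rate = 14.81 / 239.59 = 6.18%.

New unemployment rate ≈ 6.18%.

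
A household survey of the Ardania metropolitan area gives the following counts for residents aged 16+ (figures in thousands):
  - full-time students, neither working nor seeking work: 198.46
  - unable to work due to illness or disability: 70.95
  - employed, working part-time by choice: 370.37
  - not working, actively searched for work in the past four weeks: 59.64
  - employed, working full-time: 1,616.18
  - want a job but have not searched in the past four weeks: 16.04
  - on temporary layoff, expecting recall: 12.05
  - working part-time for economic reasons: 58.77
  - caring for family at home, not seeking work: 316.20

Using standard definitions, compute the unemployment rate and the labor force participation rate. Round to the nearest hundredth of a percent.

Unemployment rate ≈ 3.39%; labor force participation rate ≈ 77.87%.

Employed = 370.37 + 1,616.18 + 58.77 = 2,045.32 thousand (anyone who worked, including part-time for economic reasons, counts as employed).
Unemployed = 59.64 + 12.05 = 71.69 thousand (jobless and actively searching, or on temporary layoff).
Labor force = 2,045.32 + 71.69 = 2,117.01 thousand.
Not in labor force = 198.46 + 70.95 + 16.04 + 316.20 = 601.65 thousand (those not working and not actively searching are outside the labor force — including those who want a job but have given up searching).
Civilian working-age population = 2,117.01 + 601.65 = 2,718.66 thousand.
Unemployment rate = 71.69 / 2,117.01 = 3.39%.
Labor force participation rate = 2,117.01 / 2,718.66 = 77.87%.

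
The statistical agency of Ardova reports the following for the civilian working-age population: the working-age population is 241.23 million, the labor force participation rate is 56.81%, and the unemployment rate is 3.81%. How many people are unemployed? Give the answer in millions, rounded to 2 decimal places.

About 5.22 million are unemployed.

Labor force = 0.5681 × 241.23 = 137.04 million.
Unemployed = 0.0381 × 137.04 ≈ 5.22 million.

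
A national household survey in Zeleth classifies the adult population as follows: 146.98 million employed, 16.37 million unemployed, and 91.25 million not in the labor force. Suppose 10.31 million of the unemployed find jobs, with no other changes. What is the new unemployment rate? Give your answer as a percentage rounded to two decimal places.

New unemployment rate ≈ 3.71%.

Initially, labor force = 146.98 + 16.37 = 163.35 million, so u = 16.37/163.35 = 10.02%.
After the change, unemployed falls and employed rises by 10.31; labor force unchanged → E = 157.29, U = 6.06, labor force = 163.35 million.
New unemployment rate = 6.06 / 163.35 = 3.71%.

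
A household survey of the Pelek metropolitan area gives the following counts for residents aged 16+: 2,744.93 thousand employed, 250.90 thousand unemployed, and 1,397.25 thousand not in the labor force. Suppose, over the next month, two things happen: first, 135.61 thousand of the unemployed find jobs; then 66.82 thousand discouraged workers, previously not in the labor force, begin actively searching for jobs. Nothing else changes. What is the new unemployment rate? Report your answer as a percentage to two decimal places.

New unemployment rate ≈ 5.95%.

Initially, labor force = 2,744.93 + 250.90 = 2,995.83 thousand, so u = 250.90/2,995.83 = 8.37%.
After the first change, unemployed falls and employed rises by 135.61; labor force unchanged → E = 2,880.54, U = 115.29, labor force = 2,995.83 thousand.
After the second change, unemployed and labor force both rise by 66.82 → E = 2,880.54, U = 182.11, labor force = 3,062.65 thousand.
New unemployment rate = 182.11 / 3,062.65 = 5.95%.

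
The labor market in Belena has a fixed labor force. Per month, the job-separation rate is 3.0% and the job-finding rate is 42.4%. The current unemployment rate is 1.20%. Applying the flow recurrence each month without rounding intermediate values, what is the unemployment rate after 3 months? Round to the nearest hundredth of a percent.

With a fixed labor force, u_{t+1} = u_t + s·(1−u_t) − f·u_t = u_t·(1−s−f) + s.
Here 1−s−f = 0.546 and s = 0.030.
u_1 = 0.012000 × 0.546 + 0.030 = 0.036552.
u_2 = 0.036552 × 0.546 + 0.030 = 0.049957.
u_3 = 0.049957 × 0.546 + 0.030 = 0.057277.

Unemployment rate after three months ≈ 5.73%.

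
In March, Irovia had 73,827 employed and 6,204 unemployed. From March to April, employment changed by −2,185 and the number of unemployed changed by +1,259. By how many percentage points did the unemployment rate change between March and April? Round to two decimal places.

The unemployment rate changed by +1.68 percentage points.

March: labor force = 73,827 + 6,204 = 80,031; u = 6,204/80,031 = 7.75%.
April: labor force = 71,642 + 7,463 = 79,105; u = 7,463/79,105 = 9.43%.
Change = 9.43% − 7.75% = +1.68 pp.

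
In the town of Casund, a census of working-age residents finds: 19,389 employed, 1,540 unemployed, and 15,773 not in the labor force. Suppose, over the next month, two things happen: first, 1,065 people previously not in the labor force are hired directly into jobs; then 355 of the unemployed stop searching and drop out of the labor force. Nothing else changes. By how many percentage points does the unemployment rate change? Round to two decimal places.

Initially, labor force = 19,389 + 1,540 = 20,929, so u = 1,540/20,929 = 7.36%.
After the first change, employed and labor force both rise by 1,065; unemployed unchanged → E = 20,454, U = 1,540, labor force = 21,994.
After the second change, unemployed and labor force both fall by 355 → E = 20,454, U = 1,185, labor force = 21,639.
New unemployment rate = 1,185 / 21,639 = 5.48%.
Change = 5.48% − 7.36% = −1.88 percentage points.

The unemployment rate changes by −1.88 percentage points.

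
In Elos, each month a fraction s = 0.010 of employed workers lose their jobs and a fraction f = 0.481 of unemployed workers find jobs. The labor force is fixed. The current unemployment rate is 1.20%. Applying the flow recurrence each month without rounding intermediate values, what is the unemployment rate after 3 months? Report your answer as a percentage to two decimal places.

With a fixed labor force, u_{t+1} = u_t + s·(1−u_t) − f·u_t = u_t·(1−s−f) + s.
Here 1−s−f = 0.509 and s = 0.010.
u_1 = 0.012000 × 0.509 + 0.010 = 0.016108.
u_2 = 0.016108 × 0.509 + 0.010 = 0.018199.
u_3 = 0.018199 × 0.509 + 0.010 = 0.019263.

Unemployment rate after three months ≈ 1.93%.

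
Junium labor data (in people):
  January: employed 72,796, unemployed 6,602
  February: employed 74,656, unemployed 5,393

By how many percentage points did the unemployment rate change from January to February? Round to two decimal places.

The unemployment rate changed by −1.58 percentage points.

January: labor force = 72,796 + 6,602 = 79,398; u = 6,602/79,398 = 8.32%.
February: labor force = 74,656 + 5,393 = 80,049; u = 5,393/80,049 = 6.74%.
Change = 6.74% − 8.32% = −1.58 pp.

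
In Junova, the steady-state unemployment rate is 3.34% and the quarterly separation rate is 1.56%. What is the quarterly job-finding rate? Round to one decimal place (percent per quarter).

From u* = s/(s+f): f = s·(1−u)/u.
f = 1.56 × (1 − 0.0334) / 0.0334 = 1.5079 / 0.0334 ≈ 45.1% per quarter.

Job-finding rate ≈ 45.1% per quarter.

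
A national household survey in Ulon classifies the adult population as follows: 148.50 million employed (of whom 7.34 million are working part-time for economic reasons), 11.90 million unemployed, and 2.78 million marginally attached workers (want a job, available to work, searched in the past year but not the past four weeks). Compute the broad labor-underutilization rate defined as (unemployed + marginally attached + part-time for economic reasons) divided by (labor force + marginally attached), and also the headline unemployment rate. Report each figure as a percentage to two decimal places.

Broad underutilization rate ≈ 13.49%; headline unemployment rate ≈ 7.42%.

Labor force = 148.50 + 11.90 = 160.40 million.
Numerator = 11.90 + 2.78 + 7.34 = 22.02 million.
Denominator = 160.40 + 2.78 = 163.18 million.
Broad rate = 22.02 / 163.18 = 13.49%.
Headline unemployment rate = 11.90 / 160.40 = 7.42%.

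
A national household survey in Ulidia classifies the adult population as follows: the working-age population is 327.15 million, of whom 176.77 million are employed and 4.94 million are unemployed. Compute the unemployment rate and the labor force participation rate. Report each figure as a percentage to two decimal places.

Labor force = employed + unemployed = 176.77 + 4.94 = 181.71 million.
Unemployment rate = 4.94 / 181.71 = 2.72%.
Labor force participation rate = 181.71 / 327.15 = 55.54%.

Unemployment rate ≈ 2.72%; labor force participation rate ≈ 55.54%.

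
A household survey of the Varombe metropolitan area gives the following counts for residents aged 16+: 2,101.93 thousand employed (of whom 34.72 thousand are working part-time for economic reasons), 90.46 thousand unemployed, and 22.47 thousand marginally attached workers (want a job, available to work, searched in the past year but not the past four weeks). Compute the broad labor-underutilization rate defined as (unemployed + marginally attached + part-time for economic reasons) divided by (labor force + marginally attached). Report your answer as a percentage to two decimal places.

Broad underutilization rate ≈ 6.67%.

Labor force = 2,101.93 + 90.46 = 2,192.39 thousand.
Numerator = 90.46 + 22.47 + 34.72 = 147.65 thousand.
Denominator = 2,192.39 + 22.47 = 2,214.86 thousand.
Broad rate = 147.65 / 2,214.86 = 6.67%.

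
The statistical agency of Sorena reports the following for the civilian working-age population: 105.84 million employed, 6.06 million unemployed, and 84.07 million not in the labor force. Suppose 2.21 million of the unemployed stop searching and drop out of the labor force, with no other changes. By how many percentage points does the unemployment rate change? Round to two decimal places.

The unemployment rate changes by −1.91 percentage points.

Initially, labor force = 105.84 + 6.06 = 111.90 million, so u = 6.06/111.90 = 5.42%.
After the change, unemployed and labor force both fall by 2.21 → E = 105.84, U = 3.85, labor force = 109.69 million.
New unemployment rate = 3.85 / 109.69 = 3.51%.
Change = 3.51% − 5.42% = −1.91 percentage points.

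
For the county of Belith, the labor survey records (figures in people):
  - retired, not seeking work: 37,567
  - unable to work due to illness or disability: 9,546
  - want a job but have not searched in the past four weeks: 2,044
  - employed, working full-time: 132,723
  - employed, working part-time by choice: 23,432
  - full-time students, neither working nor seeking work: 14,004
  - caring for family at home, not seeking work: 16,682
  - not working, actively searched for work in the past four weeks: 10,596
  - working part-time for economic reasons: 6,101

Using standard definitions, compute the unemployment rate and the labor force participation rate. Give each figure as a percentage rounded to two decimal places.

Employed = 132,723 + 23,432 + 6,101 = 162,256 (anyone who worked, including part-time for economic reasons, counts as employed).
Unemployed = 10,596.
Labor force = 162,256 + 10,596 = 172,852.
Not in labor force = 37,567 + 9,546 + 2,044 + 14,004 + 16,682 = 79,843 (those not working and not actively searching are outside the labor force — including those who want a job but have given up searching).
Civilian working-age population = 172,852 + 79,843 = 252,695.
Unemployment rate = 10,596 / 172,852 = 6.13%.
Labor force participation rate = 172,852 / 252,695 = 68.40%.

Unemployment rate ≈ 6.13%; labor force participation rate ≈ 68.40%.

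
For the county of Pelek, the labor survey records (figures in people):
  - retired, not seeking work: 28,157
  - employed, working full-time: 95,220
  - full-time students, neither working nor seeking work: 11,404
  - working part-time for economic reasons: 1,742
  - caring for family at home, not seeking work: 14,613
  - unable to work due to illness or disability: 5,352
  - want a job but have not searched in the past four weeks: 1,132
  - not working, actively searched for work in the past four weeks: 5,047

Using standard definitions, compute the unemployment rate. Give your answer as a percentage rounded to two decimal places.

Employed = 95,220 + 1,742 = 96,962 (anyone who worked, including part-time for economic reasons, counts as employed).
Unemployed = 5,047.
Labor force = 96,962 + 5,047 = 102,009.
Unemployment rate = 5,047 / 102,009 = 4.95%.

Unemployment rate ≈ 4.95%.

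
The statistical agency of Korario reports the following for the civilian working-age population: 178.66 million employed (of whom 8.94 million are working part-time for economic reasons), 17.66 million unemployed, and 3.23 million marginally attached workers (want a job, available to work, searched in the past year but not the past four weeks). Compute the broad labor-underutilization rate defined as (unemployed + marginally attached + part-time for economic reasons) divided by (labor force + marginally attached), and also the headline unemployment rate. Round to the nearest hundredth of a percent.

Labor force = 178.66 + 17.66 = 196.32 million.
Numerator = 17.66 + 3.23 + 8.94 = 29.83 million.
Denominator = 196.32 + 3.23 = 199.55 million.
Broad rate = 29.83 / 199.55 = 14.95%.
Headline unemployment rate = 17.66 / 196.32 = 9.00%.

Broad underutilization rate ≈ 14.95%; headline unemployment rate ≈ 9.00%.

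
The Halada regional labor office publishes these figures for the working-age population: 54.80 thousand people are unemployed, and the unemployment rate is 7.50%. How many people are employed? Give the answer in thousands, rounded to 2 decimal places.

Labor force = U / u = 54.80 / 0.0750 ≈ 730.67 thousand.
Employed = labor force − unemployed = 730.67 − 54.80 = 675.87 thousand.

About 675.87 thousand are employed.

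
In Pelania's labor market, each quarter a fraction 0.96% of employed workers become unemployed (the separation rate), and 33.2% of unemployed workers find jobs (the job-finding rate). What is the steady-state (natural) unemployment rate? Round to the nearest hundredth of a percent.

At steady state the flows balance: s·E = f·U, so U/(E+U) = s/(s+f).
u* = 0.96 / (0.96 + 33.2) = 0.96 / 34.16 = 2.81%.

Steady-state unemployment rate ≈ 2.81%.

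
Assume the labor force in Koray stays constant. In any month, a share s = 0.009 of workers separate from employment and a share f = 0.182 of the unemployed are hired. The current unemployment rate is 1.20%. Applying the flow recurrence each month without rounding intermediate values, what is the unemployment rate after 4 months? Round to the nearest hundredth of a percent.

With a fixed labor force, u_{t+1} = u_t + s·(1−u_t) − f·u_t = u_t·(1−s−f) + s.
Here 1−s−f = 0.809 and s = 0.009.
u_1 = 0.012000 × 0.809 + 0.009 = 0.018708.
u_2 = 0.018708 × 0.809 + 0.009 = 0.024135.
u_3 = 0.024135 × 0.809 + 0.009 = 0.028525.
u_4 = 0.028525 × 0.809 + 0.009 = 0.032077.

Unemployment rate after four months ≈ 3.21%.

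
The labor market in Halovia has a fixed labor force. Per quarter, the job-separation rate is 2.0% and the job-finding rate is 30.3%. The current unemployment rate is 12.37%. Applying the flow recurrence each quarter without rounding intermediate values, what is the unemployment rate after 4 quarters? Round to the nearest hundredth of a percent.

With a fixed labor force, u_{t+1} = u_t + s·(1−u_t) − f·u_t = u_t·(1−s−f) + s.
Here 1−s−f = 0.677 and s = 0.020.
u_1 = 0.123700 × 0.677 + 0.020 = 0.103745.
u_2 = 0.103745 × 0.677 + 0.020 = 0.090235.
u_3 = 0.090235 × 0.677 + 0.020 = 0.081089.
u_4 = 0.081089 × 0.677 + 0.020 = 0.074897.

Unemployment rate after four quarters ≈ 7.49%.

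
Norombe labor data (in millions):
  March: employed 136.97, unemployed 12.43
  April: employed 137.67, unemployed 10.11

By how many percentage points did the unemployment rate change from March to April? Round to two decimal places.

The unemployment rate changed by −1.48 percentage points.

March: labor force = 136.97 + 12.43 = 149.40; u = 12.43/149.40 = 8.32%.
April: labor force = 137.67 + 10.11 = 147.78; u = 10.11/147.78 = 6.84%.
Change = 6.84% − 8.32% = −1.48 pp.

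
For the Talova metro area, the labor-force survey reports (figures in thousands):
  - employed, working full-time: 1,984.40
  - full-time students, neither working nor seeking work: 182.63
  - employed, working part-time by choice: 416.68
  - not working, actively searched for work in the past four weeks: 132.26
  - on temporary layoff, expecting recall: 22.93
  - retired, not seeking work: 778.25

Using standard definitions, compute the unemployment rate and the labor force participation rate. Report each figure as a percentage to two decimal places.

Employed = 1,984.40 + 416.68 = 2,401.08 thousand.
Unemployed = 132.26 + 22.93 = 155.19 thousand (jobless and actively searching, or on temporary layoff).
Labor force = 2,401.08 + 155.19 = 2,556.27 thousand.
Not in labor force = 182.63 + 778.25 = 960.88 thousand (those not working and not actively searching are outside the labor force).
Civilian working-age population = 2,556.27 + 960.88 = 3,517.15 thousand.
Unemployment rate = 155.19 / 2,556.27 = 6.07%.
Labor force participation rate = 2,556.27 / 3,517.15 = 72.68%.

Unemployment rate ≈ 6.07%; labor force participation rate ≈ 72.68%.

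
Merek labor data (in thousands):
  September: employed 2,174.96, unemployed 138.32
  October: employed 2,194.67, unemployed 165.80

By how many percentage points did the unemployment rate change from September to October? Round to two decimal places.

September: labor force = 2,174.96 + 138.32 = 2,313.28; u = 138.32/2,313.28 = 5.98%.
October: labor force = 2,194.67 + 165.80 = 2,360.47; u = 165.80/2,360.47 = 7.02%.
Change = 7.02% − 5.98% = +1.04 pp.

The unemployment rate changed by +1.04 percentage points.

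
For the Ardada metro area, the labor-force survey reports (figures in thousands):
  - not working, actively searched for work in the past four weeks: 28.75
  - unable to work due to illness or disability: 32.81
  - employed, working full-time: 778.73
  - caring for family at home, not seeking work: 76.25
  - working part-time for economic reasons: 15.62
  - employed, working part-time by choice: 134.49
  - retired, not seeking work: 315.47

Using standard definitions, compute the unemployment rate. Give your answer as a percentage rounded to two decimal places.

Employed = 778.73 + 15.62 + 134.49 = 928.84 thousand (anyone who worked, including part-time for economic reasons, counts as employed).
Unemployed = 28.75 thousand.
Labor force = 928.84 + 28.75 = 957.59 thousand.
Unemployment rate = 28.75 / 957.59 = 3.00%.

Unemployment rate ≈ 3.00%.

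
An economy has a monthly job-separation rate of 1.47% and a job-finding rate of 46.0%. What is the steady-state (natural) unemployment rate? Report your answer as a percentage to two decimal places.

At steady state the flows balance: s·E = f·U, so U/(E+U) = s/(s+f).
u* = 1.47 / (1.47 + 46.0) = 1.47 / 47.47 = 3.10%.

Steady-state unemployment rate ≈ 3.10%.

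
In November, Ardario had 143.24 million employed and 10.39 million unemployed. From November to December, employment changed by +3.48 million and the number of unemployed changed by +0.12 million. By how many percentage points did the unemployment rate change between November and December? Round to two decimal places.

November: labor force = 143.24 + 10.39 = 153.63; u = 10.39/153.63 = 6.76%.
December: labor force = 146.72 + 10.51 = 157.23; u = 10.51/157.23 = 6.68%.
Change = 6.68% − 6.76% = −0.08 pp.

The unemployment rate changed by −0.08 percentage points.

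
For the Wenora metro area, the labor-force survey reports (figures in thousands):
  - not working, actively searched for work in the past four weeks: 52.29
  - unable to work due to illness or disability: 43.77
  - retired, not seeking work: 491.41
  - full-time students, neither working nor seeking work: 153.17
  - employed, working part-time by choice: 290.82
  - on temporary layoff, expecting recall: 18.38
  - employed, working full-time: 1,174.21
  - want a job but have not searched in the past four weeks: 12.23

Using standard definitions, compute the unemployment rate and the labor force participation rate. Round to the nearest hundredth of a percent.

Employed = 290.82 + 1,174.21 = 1,465.03 thousand.
Unemployed = 52.29 + 18.38 = 70.67 thousand (jobless and actively searching, or on temporary layoff).
Labor force = 1,465.03 + 70.67 = 1,535.70 thousand.
Not in labor force = 43.77 + 491.41 + 153.17 + 12.23 = 700.58 thousand (those not working and not actively searching are outside the labor force — including those who want a job but have given up searching).
Civilian working-age population = 1,535.70 + 700.58 = 2,236.28 thousand.
Unemployment rate = 70.67 / 1,535.70 = 4.60%.
Labor force participation rate = 1,535.70 / 2,236.28 = 68.67%.

Unemployment rate ≈ 4.60%; labor force participation rate ≈ 68.67%.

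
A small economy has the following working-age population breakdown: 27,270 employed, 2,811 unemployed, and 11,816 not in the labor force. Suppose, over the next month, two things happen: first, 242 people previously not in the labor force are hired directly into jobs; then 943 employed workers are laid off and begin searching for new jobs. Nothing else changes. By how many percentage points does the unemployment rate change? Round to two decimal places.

The unemployment rate changes by +3.04 percentage points.

Initially, labor force = 27,270 + 2,811 = 30,081, so u = 2,811/30,081 = 9.34%.
After the first change, employed and labor force both rise by 242; unemployed unchanged → E = 27,512, U = 2,811, labor force = 30,323.
After the second change, employed falls and unemployed rises by 943; labor force unchanged → E = 26,569, U = 3,754, labor force = 30,323.
New unemployment rate = 3,754 / 30,323 = 12.38%.
Change = 12.38% − 9.34% = +3.04 percentage points.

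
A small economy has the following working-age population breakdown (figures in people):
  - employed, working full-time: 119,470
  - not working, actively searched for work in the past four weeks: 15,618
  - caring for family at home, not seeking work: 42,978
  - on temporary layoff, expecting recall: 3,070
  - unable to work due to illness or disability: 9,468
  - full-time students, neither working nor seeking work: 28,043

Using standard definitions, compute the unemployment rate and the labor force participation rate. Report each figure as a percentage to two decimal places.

Employed = 119,470.
Unemployed = 15,618 + 3,070 = 18,688 (jobless and actively searching, or on temporary layoff).
Labor force = 119,470 + 18,688 = 138,158.
Not in labor force = 42,978 + 9,468 + 28,043 = 80,489 (those not working and not actively searching are outside the labor force).
Civilian working-age population = 138,158 + 80,489 = 218,647.
Unemployment rate = 18,688 / 138,158 = 13.53%.
Labor force participation rate = 138,158 / 218,647 = 63.19%.

Unemployment rate ≈ 13.53%; labor force participation rate ≈ 63.19%.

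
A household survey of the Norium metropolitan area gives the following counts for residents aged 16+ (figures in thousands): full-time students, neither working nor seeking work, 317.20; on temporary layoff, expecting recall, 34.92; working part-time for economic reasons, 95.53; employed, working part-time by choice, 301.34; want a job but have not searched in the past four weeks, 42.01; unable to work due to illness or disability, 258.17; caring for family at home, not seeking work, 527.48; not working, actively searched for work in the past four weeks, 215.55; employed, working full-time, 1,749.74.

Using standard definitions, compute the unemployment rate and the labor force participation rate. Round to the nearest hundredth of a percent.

Employed = 95.53 + 301.34 + 1,749.74 = 2,146.61 thousand (anyone who worked, including part-time for economic reasons, counts as employed).
Unemployed = 34.92 + 215.55 = 250.47 thousand (jobless and actively searching, or on temporary layoff).
Labor force = 2,146.61 + 250.47 = 2,397.08 thousand.
Not in labor force = 317.20 + 42.01 + 258.17 + 527.48 = 1,144.86 thousand (those not working and not actively searching are outside the labor force — including those who want a job but have given up searching).
Civilian working-age population = 2,397.08 + 1,144.86 = 3,541.94 thousand.
Unemployment rate = 250.47 / 2,397.08 = 10.45%.
Labor force participation rate = 2,397.08 / 3,541.94 = 67.68%.

Unemployment rate ≈ 10.45%; labor force participation rate ≈ 67.68%.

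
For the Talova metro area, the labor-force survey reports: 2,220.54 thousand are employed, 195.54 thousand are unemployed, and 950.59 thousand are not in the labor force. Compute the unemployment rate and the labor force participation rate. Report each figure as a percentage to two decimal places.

Unemployment rate ≈ 8.09%; labor force participation rate ≈ 71.76%.

Labor force = employed + unemployed = 2,220.54 + 195.54 = 2,416.08 thousand.
Working-age population = 2,416.08 + 950.59 = 3,366.67 thousand.
Unemployment rate = 195.54 / 2,416.08 = 8.09%.
Labor force participation rate = 2,416.08 / 3,366.67 = 71.76%.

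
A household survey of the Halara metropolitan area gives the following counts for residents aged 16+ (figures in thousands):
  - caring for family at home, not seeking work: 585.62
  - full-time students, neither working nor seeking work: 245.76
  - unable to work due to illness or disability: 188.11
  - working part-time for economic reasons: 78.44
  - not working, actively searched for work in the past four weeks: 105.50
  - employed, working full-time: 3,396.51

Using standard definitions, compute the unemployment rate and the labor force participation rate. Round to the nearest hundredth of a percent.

Unemployment rate ≈ 2.95%; labor force participation rate ≈ 77.84%.

Employed = 78.44 + 3,396.51 = 3,474.95 thousand (anyone who worked, including part-time for economic reasons, counts as employed).
Unemployed = 105.50 thousand.
Labor force = 3,474.95 + 105.50 = 3,580.45 thousand.
Not in labor force = 585.62 + 245.76 + 188.11 = 1,019.49 thousand (those not working and not actively searching are outside the labor force).
Civilian working-age population = 3,580.45 + 1,019.49 = 4,599.94 thousand.
Unemployment rate = 105.50 / 3,580.45 = 2.95%.
Labor force participation rate = 3,580.45 / 4,599.94 = 77.84%.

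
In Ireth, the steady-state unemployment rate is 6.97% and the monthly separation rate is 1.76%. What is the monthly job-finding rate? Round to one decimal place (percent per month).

From u* = s/(s+f): f = s·(1−u)/u.
f = 1.76 × (1 − 0.0697) / 0.0697 = 1.6373 / 0.0697 ≈ 23.5% per month.

Job-finding rate ≈ 23.5% per month.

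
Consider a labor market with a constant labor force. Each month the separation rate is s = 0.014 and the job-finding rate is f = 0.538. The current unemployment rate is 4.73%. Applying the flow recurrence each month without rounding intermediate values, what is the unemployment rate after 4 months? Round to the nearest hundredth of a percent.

Unemployment rate after four months ≈ 2.62%.

With a fixed labor force, u_{t+1} = u_t + s·(1−u_t) − f·u_t = u_t·(1−s−f) + s.
Here 1−s−f = 0.448 and s = 0.014.
u_1 = 0.047300 × 0.448 + 0.014 = 0.035190.
u_2 = 0.035190 × 0.448 + 0.014 = 0.029765.
u_3 = 0.029765 × 0.448 + 0.014 = 0.027335.
u_4 = 0.027335 × 0.448 + 0.014 = 0.026246.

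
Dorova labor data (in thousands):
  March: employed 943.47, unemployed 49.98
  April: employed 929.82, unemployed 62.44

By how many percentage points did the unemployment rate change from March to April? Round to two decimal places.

March: labor force = 943.47 + 49.98 = 993.45; u = 49.98/993.45 = 5.03%.
April: labor force = 929.82 + 62.44 = 992.26; u = 62.44/992.26 = 6.29%.
Change = 6.29% − 5.03% = +1.26 pp.

The unemployment rate changed by +1.26 percentage points.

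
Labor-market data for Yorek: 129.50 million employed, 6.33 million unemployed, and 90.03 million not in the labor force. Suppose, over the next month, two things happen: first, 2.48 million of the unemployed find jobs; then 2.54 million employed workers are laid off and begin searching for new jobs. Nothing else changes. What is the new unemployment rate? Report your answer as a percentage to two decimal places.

Initially, labor force = 129.50 + 6.33 = 135.83 million, so u = 6.33/135.83 = 4.66%.
After the first change, unemployed falls and employed rises by 2.48; labor force unchanged → E = 131.98, U = 3.85, labor force = 135.83 million.
After the second change, employed falls and unemployed rises by 2.54; labor force unchanged → E = 129.44, U = 6.39, labor force = 135.83 million.
New unemployment rate = 6.39 / 135.83 = 4.70%.

New unemployment rate ≈ 4.70%.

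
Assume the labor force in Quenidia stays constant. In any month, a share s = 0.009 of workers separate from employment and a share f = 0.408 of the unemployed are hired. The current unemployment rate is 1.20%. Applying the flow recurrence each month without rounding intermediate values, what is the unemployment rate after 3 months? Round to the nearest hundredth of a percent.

With a fixed labor force, u_{t+1} = u_t + s·(1−u_t) − f·u_t = u_t·(1−s−f) + s.
Here 1−s−f = 0.583 and s = 0.009.
u_1 = 0.012000 × 0.583 + 0.009 = 0.015996.
u_2 = 0.015996 × 0.583 + 0.009 = 0.018326.
u_3 = 0.018326 × 0.583 + 0.009 = 0.019684.

Unemployment rate after three months ≈ 1.97%.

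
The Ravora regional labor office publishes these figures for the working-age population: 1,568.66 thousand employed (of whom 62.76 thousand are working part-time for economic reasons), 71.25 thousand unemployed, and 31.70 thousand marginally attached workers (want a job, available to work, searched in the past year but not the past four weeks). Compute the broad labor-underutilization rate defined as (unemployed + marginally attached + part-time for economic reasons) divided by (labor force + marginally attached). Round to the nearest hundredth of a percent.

Broad underutilization rate ≈ 9.91%.

Labor force = 1,568.66 + 71.25 = 1,639.91 thousand.
Numerator = 71.25 + 31.70 + 62.76 = 165.71 thousand.
Denominator = 1,639.91 + 31.70 = 1,671.61 thousand.
Broad rate = 165.71 / 1,671.61 = 9.91%.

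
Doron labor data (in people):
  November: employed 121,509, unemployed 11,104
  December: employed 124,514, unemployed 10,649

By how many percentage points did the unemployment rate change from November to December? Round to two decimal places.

November: labor force = 121,509 + 11,104 = 132,613; u = 11,104/132,613 = 8.37%.
December: labor force = 124,514 + 10,649 = 135,163; u = 10,649/135,163 = 7.88%.
Change = 7.88% − 8.37% = −0.49 pp.

The unemployment rate changed by −0.49 percentage points.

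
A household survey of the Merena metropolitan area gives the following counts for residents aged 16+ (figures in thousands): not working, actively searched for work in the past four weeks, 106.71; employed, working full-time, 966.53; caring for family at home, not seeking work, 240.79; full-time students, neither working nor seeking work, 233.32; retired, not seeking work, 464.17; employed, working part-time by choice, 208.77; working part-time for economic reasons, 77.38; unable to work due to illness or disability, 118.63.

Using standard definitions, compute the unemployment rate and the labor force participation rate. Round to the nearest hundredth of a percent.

Employed = 966.53 + 208.77 + 77.38 = 1,252.68 thousand (anyone who worked, including part-time for economic reasons, counts as employed).
Unemployed = 106.71 thousand.
Labor force = 1,252.68 + 106.71 = 1,359.39 thousand.
Not in labor force = 240.79 + 233.32 + 464.17 + 118.63 = 1,056.91 thousand (those not working and not actively searching are outside the labor force).
Civilian working-age population = 1,359.39 + 1,056.91 = 2,416.30 thousand.
Unemployment rate = 106.71 / 1,359.39 = 7.85%.
Labor force participation rate = 1,359.39 / 2,416.30 = 56.26%.

Unemployment rate ≈ 7.85%; labor force participation rate ≈ 56.26%.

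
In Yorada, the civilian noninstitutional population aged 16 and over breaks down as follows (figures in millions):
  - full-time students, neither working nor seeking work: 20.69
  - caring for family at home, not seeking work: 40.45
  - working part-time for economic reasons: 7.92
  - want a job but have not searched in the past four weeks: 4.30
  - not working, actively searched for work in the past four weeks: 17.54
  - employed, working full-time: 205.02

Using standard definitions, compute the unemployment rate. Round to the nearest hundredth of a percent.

Employed = 7.92 + 205.02 = 212.94 million (anyone who worked, including part-time for economic reasons, counts as employed).
Unemployed = 17.54 million.
Labor force = 212.94 + 17.54 = 230.48 million.
Unemployment rate = 17.54 / 230.48 = 7.61%.

Unemployment rate ≈ 7.61%.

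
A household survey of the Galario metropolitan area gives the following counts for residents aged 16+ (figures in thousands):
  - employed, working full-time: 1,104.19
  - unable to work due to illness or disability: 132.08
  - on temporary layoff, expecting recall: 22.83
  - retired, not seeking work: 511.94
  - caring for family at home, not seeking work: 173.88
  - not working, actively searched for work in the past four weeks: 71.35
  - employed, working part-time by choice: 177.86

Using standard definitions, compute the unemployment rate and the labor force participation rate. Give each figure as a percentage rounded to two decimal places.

Unemployment rate ≈ 6.84%; labor force participation rate ≈ 62.72%.

Employed = 1,104.19 + 177.86 = 1,282.05 thousand.
Unemployed = 22.83 + 71.35 = 94.18 thousand (jobless and actively searching, or on temporary layoff).
Labor force = 1,282.05 + 94.18 = 1,376.23 thousand.
Not in labor force = 132.08 + 511.94 + 173.88 = 817.90 thousand (those not working and not actively searching are outside the labor force).
Civilian working-age population = 1,376.23 + 817.90 = 2,194.13 thousand.
Unemployment rate = 94.18 / 1,376.23 = 6.84%.
Labor force participation rate = 1,376.23 / 2,194.13 = 62.72%.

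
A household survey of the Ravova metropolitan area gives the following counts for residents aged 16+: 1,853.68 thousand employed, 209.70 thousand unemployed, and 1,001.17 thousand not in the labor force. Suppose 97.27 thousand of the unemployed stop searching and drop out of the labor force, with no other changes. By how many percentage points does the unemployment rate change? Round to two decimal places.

The unemployment rate changes by −4.44 percentage points.

Initially, labor force = 1,853.68 + 209.70 = 2,063.38 thousand, so u = 209.70/2,063.38 = 10.16%.
After the change, unemployed and labor force both fall by 97.27 → E = 1,853.68, U = 112.43, labor force = 1,966.11 thousand.
New unemployment rate = 112.43 / 1,966.11 = 5.72%.
Change = 5.72% − 10.16% = −4.44 percentage points.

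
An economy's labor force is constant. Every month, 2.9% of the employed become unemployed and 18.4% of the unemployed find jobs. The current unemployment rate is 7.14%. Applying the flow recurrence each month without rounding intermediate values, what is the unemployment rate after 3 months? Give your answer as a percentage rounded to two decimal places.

With a fixed labor force, u_{t+1} = u_t + s·(1−u_t) − f·u_t = u_t·(1−s−f) + s.
Here 1−s−f = 0.787 and s = 0.029.
u_1 = 0.071400 × 0.787 + 0.029 = 0.085192.
u_2 = 0.085192 × 0.787 + 0.029 = 0.096046.
u_3 = 0.096046 × 0.787 + 0.029 = 0.104588.

Unemployment rate after three months ≈ 10.46%.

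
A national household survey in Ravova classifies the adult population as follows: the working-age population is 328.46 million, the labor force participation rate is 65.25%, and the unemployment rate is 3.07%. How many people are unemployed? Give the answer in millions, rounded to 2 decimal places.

Labor force = 0.6525 × 328.46 = 214.32 million.
Unemployed = 0.0307 × 214.32 ≈ 6.58 million.

About 6.58 million are unemployed.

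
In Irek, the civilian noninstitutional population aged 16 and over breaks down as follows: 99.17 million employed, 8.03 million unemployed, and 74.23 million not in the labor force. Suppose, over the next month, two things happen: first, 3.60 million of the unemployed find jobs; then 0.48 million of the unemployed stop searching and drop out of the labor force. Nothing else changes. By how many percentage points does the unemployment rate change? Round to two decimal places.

Initially, labor force = 99.17 + 8.03 = 107.20 million, so u = 8.03/107.20 = 7.49%.
After the first change, unemployed falls and employed rises by 3.60; labor force unchanged → E = 102.77, U = 4.43, labor force = 107.20 million.
After the second change, unemployed and labor force both fall by 0.48 → E = 102.77, U = 3.95, labor force = 106.72 million.
New unemployment rate = 3.95 / 106.72 = 3.70%.
Change = 3.70% − 7.49% = −3.79 percentage points.

The unemployment rate changes by −3.79 percentage points.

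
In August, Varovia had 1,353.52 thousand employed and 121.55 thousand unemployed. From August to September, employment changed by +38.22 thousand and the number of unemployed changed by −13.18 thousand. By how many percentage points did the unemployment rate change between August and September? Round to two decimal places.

The unemployment rate changed by −1.02 percentage points.

August: labor force = 1,353.52 + 121.55 = 1,475.07; u = 121.55/1,475.07 = 8.24%.
September: labor force = 1,391.74 + 108.37 = 1,500.11; u = 108.37/1,500.11 = 7.22%.
Change = 7.22% − 8.24% = −1.02 pp.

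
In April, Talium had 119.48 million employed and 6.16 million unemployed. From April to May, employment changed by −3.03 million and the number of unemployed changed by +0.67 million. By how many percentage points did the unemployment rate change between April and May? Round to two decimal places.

April: labor force = 119.48 + 6.16 = 125.64; u = 6.16/125.64 = 4.90%.
May: labor force = 116.45 + 6.83 = 123.28; u = 6.83/123.28 = 5.54%.
Change = 5.54% − 4.90% = +0.64 pp.

The unemployment rate changed by +0.64 percentage points.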